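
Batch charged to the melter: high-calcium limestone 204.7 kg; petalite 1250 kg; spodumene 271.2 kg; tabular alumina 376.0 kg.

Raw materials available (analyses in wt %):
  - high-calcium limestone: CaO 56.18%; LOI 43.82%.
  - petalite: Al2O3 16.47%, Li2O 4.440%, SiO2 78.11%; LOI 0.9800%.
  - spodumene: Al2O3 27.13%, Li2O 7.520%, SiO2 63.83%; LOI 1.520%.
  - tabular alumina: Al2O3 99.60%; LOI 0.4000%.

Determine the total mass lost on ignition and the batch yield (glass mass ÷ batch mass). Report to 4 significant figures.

Each numeric step keeps full precision in every operation. Intermediates are displayed (rounded to 4 significant figures) in the printout. Every reported number is rounded exactly once — all derived quantities are computed starting from the weights for 1994 kg of glass in full float precision (four oxide percentages, glass mass, totals, the yield, ignition loss), as set out in the problem or answer text.
Loss on ignition, line by line:
  high-calcium limestone: 204.7 × 0.4382 = 89.70 kg
  petalite: 1250 × 0.009800 = 12.25 kg
  spodumene: 271.2 × 0.01520 = 4.122 kg
  tabular alumina: 376.0 × 0.004000 = 1.504 kg
Total LOI = 107.6 kg
Glass = batch − LOI = 2102 − 107.6 = 1994 kg

LOI loss = 107.6 kg; glass = 1994 kg; yield = 94.88%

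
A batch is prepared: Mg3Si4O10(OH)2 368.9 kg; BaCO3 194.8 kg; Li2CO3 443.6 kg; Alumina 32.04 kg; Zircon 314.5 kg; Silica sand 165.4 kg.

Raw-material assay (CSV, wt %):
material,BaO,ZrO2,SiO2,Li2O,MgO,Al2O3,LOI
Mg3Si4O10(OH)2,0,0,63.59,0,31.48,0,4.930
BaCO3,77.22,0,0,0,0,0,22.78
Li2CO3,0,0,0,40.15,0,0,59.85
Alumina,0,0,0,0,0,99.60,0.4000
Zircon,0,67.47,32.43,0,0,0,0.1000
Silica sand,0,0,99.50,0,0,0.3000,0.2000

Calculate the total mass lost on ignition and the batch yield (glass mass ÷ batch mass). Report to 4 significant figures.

Mid-chain values are displayed rounded off to 4 significant digits within the worked lines. All arithmetic keeps full float precision at every stage. Every reported result receives exactly one rounding. The derived quantities (totals, LOI, glass mass, the six compositions, the yield) are recomputed from the batch weights at 1190 kg of glass at exact precision, as written in the question or the answer.
Each material's LOI contribution:
  Mg3Si4O10(OH)2: 368.9 × 0.04930 = 18.19 kg
  BaCO3: 194.8 × 0.2278 = 44.38 kg
  Li2CO3: 443.6 × 0.5985 = 265.5 kg
  Alumina: 32.04 × 0.004000 = 0.1282 kg
  Zircon: 314.5 × 0.001000 = 0.3145 kg
  Silica sand: 165.4 × 0.002000 = 0.3308 kg
Total LOI = 328.8 kg
Glass = batch − LOI = 1519 − 328.8 = 1190 kg

LOI loss = 328.8 kg; glass = 1190 kg; yield = 78.36%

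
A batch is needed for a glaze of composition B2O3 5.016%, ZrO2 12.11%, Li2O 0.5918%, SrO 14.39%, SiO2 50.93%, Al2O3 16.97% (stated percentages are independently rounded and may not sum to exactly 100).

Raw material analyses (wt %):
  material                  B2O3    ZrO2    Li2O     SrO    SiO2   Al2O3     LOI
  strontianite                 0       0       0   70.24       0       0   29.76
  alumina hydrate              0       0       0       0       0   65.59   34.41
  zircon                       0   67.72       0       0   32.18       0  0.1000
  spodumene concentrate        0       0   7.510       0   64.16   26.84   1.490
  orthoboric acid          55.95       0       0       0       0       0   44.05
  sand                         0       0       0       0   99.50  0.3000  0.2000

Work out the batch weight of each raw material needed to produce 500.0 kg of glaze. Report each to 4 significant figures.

Batch per 500.0 kg glaze:
  strontianite: 102.4 kg
  alumina hydrate: 112.3 kg
  zircon: 89.41 kg
  spodumene concentrate: 39.40 kg
  orthoboric acid: 44.83 kg
  sand: 201.6 kg
Total batch = 589.9 kg; LOI loss = 89.94 kg; yield = 84.75%

Mid-chain values appear (rounded to 4 significant digits) in the printout; the working math runs at full precision throughout; every reported value is rounded a single time. The derived quantities, including LOI, six oxide percentages, yield, the totals, glass mass, are carried using the weight values per 500.0 kg of glass at exact precision, as given in problem or answer.
Target masses of each oxide per 500.0 kg glaze:
  B2O3: 5.016% × 500.0 = 25.08 kg
  ZrO2: 12.11% × 500.0 = 60.55 kg
  Li2O: 0.5918% × 500.0 = 2.959 kg
  SrO: 14.39% × 500.0 = 71.95 kg
  SiO2: 50.93% × 500.0 = 254.6 kg
  Al2O3: 16.97% × 500.0 = 84.85 kg
Balance tally, oxide-wise, on the weights just shown, relative to the basis at hand (target by target, the sums agree exact up to rounding of places):
  B2O3: 44.83·0.5595 = 25.08 kg (target 25.08 kg)
  ZrO2: 89.41·0.6772 = 60.55 kg (target 60.55 kg)
  Li2O: 39.40·0.07510 = 2.959 kg (target 2.959 kg)
  SrO: 102.4·0.7024 = 71.93 kg (target 71.95 kg)
  SiO2: 89.41·0.3218 + 39.40·0.6416 + 201.6·0.9950 = 254.6 kg (target 254.6 kg)
  Al2O3: 112.3·0.6559 + 39.40·0.2684 + 201.6·0.003000 = 84.84 kg (target 84.85 kg)
Glass-mass sanity pass: the batch minus its LOI: 500.0 kg (the Σ of target masses is 500.0 kg; versus the stated basis of 500.0 kg — any gap is answer rounding).
Summing the batch: Σ batch = 589.9 kg; LOI loss = Σ batch·LOI = 89.94 kg; yield: glass divided by total = 84.75%.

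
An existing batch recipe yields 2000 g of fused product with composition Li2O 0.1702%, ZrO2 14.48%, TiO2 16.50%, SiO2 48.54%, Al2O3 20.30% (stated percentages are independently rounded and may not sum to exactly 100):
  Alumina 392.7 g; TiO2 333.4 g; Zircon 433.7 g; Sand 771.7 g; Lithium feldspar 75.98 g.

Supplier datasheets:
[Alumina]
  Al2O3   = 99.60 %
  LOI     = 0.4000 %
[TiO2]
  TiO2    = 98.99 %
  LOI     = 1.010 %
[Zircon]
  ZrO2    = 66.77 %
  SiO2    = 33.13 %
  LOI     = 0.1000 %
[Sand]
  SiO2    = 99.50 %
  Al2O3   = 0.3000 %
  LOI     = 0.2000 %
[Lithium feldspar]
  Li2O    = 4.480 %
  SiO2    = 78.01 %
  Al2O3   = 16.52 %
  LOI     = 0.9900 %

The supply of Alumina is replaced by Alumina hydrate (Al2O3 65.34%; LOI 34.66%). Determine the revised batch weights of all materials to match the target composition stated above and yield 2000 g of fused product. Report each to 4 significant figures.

In-progress results are shown, with 4-significant-digit rounding, between the steps; all internal work maintains exact precision throughout; each reported number undergoes a single rounding — all derived quantities are computed from the batch weights on 2000 g of glass in exact precision (LOI, the yield, glass mass, the totals, five oxide percentages), as set out in the problem or the answer.
Oxide mass targets, per 2000 g fused product:
  Li2O: 0.1702% × 2000 = 3.404 g
  ZrO2: 14.48% × 2000 = 289.6 g
  TiO2: 16.50% × 2000 = 330.0 g
  SiO2: 48.54% × 2000 = 970.8 g
  Al2O3: 20.30% × 2000 = 406.0 g
Mass-balance tally per oxide on the weights just shown, under the basis named above (every target is met by its sum up to rounding of the answer):
  Li2O: 75.98·0.04480 = 3.404 g (target 3.404 g)
  ZrO2: 433.7·0.6677 = 289.6 g (target 289.6 g)
  TiO2: 333.4·0.9899 = 330.0 g (target 330.0 g)
  SiO2: 433.7·0.3313 + 771.7·0.9950 + 75.98·0.7801 = 970.8 g (target 970.8 g)
  Al2O3: 598.6·0.6534 + 771.7·0.003000 + 75.98·0.1652 = 406.0 g (target 406.0 g)
Glass mass check: Σ batch − LOI loss = 2000 g (summing oxide targets gives 2000 g; stated basis 2000 g — a pure rounding effect).
Whole-batch sum: Σ batch = 2213 g; loss to ignition Σ batch·LOI = 213.6 g; glass ÷ batch gives a yield of 90.35%.

Revised batch per 2000 g fused product:
  Alumina hydrate: 598.6 g
  TiO2: 333.4 g
  Zircon: 433.7 g
  Sand: 771.7 g
  Lithium feldspar: 75.98 g
Total batch = 2213 g; LOI loss = 213.6 g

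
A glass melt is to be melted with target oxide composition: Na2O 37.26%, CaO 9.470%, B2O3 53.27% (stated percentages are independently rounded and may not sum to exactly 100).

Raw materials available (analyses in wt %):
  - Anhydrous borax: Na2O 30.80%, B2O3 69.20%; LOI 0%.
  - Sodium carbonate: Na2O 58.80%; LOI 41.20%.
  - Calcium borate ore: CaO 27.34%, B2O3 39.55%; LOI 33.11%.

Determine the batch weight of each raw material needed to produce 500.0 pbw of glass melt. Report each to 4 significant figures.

All internal work maintains exact precision from start to finish — intermediates are shown (rounded to 4 significant digits) within the worked lines. Every reported number receives exactly one rounding; derived quantities, which include three oxide percentages, glass mass, totals, ignition loss, yield, are carried in full float precision, as quoted within problem or answer, starting from the weights on 500.0 pbw of glass.
Oxide mass targets, per 500.0 pbw glass melt:
  Na2O: 37.26% × 500.0 = 186.3 pbw
  CaO: 9.470% × 500.0 = 47.35 pbw
  B2O3: 53.27% × 500.0 = 266.4 pbw
Per-oxide balance check per the reported batch figures, against the basis in use (each sum matches its target mass once rounding is allowed for):
  Na2O: 285.9·0.3080 + 167.1·0.5880 = 186.3 pbw (target 186.3 pbw)
  CaO: 173.2·0.2734 = 47.35 pbw (target 47.35 pbw)
  B2O3: 285.9·0.6920 + 173.2·0.3955 = 266.3 pbw (target 266.4 pbw)
Glass-mass sanity pass: total charge less LOI = 500.0 pbw (the targets, summed, come to 500.0 pbw; versus the stated basis of 500.0 pbw — gaps are rounding artifacts).
Batch grand total — Σ batch = 626.2 pbw; LOI loss = Σ batch·LOI = 126.2 pbw; yield: glass divided by total = 79.85%.

Batch per 500.0 pbw glass melt:
  Anhydrous borax: 285.9 pbw
  Sodium carbonate: 167.1 pbw
  Calcium borate ore: 173.2 pbw
Total batch = 626.2 pbw; LOI loss = 126.2 pbw; yield = 79.85%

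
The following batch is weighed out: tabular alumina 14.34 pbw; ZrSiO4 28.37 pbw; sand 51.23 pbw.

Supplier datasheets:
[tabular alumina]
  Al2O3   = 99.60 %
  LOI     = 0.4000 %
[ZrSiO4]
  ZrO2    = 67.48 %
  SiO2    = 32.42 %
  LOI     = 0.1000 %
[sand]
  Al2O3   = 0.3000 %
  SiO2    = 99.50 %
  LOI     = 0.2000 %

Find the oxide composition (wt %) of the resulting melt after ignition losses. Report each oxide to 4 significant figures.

Exact precision is held through the solve — values along the way are displayed rounded to four significant figures in the printout — every reported figure sees exactly one rounding. Derived quantities (the totals, LOI, the three compositions, yield, glass mass) are re-derived starting from the weights for 93.75 pbw of glass in full precision as written in the question or the answer.
Oxide masses out of the charge:
  ZrO2: 28.37·0.6748 = 19.14 pbw
  Al2O3: 14.34·0.9960 + 51.23·0.003000 = 14.44 pbw
  SiO2: 28.37·0.3242 + 51.23·0.9950 = 60.17 pbw
LOI: 14.34·0.004000 + 28.37·0.001000 + 51.23·0.002000 = 0.1882 pbw
Glass mass = batch − LOI = 93.94 − 0.1882 = 93.75 pbw (the oxide masses sum to this)
each oxide over glass, ×100, is wt %

Glass mass = 93.75 pbw (batch 93.94 − LOI 0.1882).
Composition: ZrO2 20.42%, Al2O3 15.40%, SiO2 64.18%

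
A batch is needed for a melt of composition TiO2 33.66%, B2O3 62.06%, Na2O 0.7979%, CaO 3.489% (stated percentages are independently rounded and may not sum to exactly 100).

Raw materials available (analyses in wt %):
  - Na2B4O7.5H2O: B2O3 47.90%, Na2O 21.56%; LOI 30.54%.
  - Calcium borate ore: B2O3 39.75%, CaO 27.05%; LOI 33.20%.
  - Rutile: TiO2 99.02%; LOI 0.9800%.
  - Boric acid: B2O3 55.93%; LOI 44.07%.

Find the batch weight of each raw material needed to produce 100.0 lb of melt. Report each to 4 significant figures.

The working math maintains exact precision in every operation. The intermediate values are shown with 4-significant-figure rounding as written; every reported number sees exactly one rounding; derived quantities are recomputed at full precision (the totals, glass mass, the yield, ignition loss, four oxide percentages) starting from the weights per 100.0 lb of glass as given in the problem or the answer.
Target masses of each oxide per 100.0 lb melt:
  TiO2: 33.66% × 100.0 = 33.66 lb
  B2O3: 62.06% × 100.0 = 62.06 lb
  Na2O: 0.7979% × 100.0 = 0.7979 lb
  CaO: 3.489% × 100.0 = 3.489 lb
Sums-versus-targets review with the batch weights as given, for the quoted basis mass (every target is met by its sum exact up to rounding of places):
  TiO2: 33.99·0.9902 = 33.66 lb (target 33.66 lb)
  B2O3: 3.701·0.4790 + 12.90·0.3975 + 98.62·0.5593 = 62.06 lb (target 62.06 lb)
  Na2O: 3.701·0.2156 = 0.7979 lb (target 0.7979 lb)
  CaO: 12.90·0.2705 = 3.489 lb (target 3.489 lb)
Glass-mass sanity pass: total batch − LOI = 100.0 lb (the Σ of target masses is 100.0 lb; with the basis standing at 100.0 lb — deltas are rounding alone).
Summing the batch: Σ batch = 149.2 lb; Σ batch·LOI gives LOI loss = 49.21 lb; yield: glass divided by total = 67.02%.

Batch per 100.0 lb melt:
  Na2B4O7.5H2O: 3.701 lb
  Calcium borate ore: 12.90 lb
  Rutile: 33.99 lb
  Boric acid: 98.62 lb
Total batch = 149.2 lb; LOI loss = 49.21 lb; yield = 67.02%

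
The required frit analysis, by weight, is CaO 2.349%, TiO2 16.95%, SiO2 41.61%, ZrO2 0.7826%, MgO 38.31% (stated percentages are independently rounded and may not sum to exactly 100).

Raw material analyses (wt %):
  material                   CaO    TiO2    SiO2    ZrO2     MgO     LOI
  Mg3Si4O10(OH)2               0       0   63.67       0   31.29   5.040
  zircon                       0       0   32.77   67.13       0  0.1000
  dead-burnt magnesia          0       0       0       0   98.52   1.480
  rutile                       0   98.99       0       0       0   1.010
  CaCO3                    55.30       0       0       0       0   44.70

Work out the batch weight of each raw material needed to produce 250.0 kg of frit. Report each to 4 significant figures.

Batch per 250.0 kg frit:
  Mg3Si4O10(OH)2: 161.9 kg
  zircon: 2.914 kg
  dead-burnt magnesia: 45.80 kg
  rutile: 42.81 kg
  CaCO3: 10.62 kg
Total batch = 264.0 kg; LOI loss = 14.02 kg; yield = 94.69%

In-progress results appear rounded to four significant figures across the worked steps; full float precision is held in every operation. Each reported figure includes exactly one rounding — derived quantities (yield, glass mass, the totals, LOI, five oxide percentages) are rebuilt from the batch weights for 250.0 kg of glass in full precision as quoted within either problem or answer.
The oxide mass targets at 250.0 kg frit:
  CaO: 2.349% × 250.0 = 5.872 kg
  TiO2: 16.95% × 250.0 = 42.38 kg
  SiO2: 41.61% × 250.0 = 104.0 kg
  ZrO2: 0.7826% × 250.0 = 1.956 kg
  MgO: 38.31% × 250.0 = 95.78 kg
Per-oxide balance check applying the batch weights above, relative to the basis at hand (summed amounts equal target values exact up to rounding of places):
  CaO: 10.62·0.5530 = 5.873 kg (target 5.872 kg)
  TiO2: 42.81·0.9899 = 42.38 kg (target 42.38 kg)
  SiO2: 161.9·0.6367 + 2.914·0.3277 = 104.0 kg (target 104.0 kg)
  ZrO2: 2.914·0.6713 = 1.956 kg (target 1.956 kg)
  MgO: 161.9·0.3129 + 45.80·0.9852 = 95.78 kg (target 95.78 kg)
Auditing the glass mass value: total batch − LOI = 250.0 kg (the targets, summed, come to 250.0 kg; with the basis standing at 250.0 kg — gaps are rounding artifacts).
Batch grand total — Σ batch = 264.0 kg; the LOI term Σ batch·LOI equals 14.02 kg; yield, glass over the total, = 94.69%.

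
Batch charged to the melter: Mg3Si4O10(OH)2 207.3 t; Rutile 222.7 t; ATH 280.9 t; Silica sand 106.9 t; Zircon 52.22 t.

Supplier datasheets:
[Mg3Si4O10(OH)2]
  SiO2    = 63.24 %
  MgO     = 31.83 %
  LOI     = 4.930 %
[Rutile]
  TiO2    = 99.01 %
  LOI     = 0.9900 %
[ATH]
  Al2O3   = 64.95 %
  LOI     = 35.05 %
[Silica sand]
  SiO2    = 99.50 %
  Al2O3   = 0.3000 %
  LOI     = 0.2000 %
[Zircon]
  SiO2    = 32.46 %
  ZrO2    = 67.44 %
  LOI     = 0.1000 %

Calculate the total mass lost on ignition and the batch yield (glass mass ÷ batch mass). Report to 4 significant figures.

LOI loss = 111.1 t; glass = 758.9 t; yield = 87.22%

All internal work keeps full precision at each step. The intermediate values are shown (rounded to four significant digits) alongside each step; every reported value carries a single rounding; derived quantities are carried at full precision (the five compositions, yield, ignition loss, glass mass, totals) starting from the weights per 758.9 t of glass, as given in either problem or answer.
Ignition loss by material:
  Mg3Si4O10(OH)2: 207.3 × 0.04930 = 10.22 t
  Rutile: 222.7 × 0.009900 = 2.205 t
  ATH: 280.9 × 0.3505 = 98.46 t
  Silica sand: 106.9 × 0.002000 = 0.2138 t
  Zircon: 52.22 × 0.001000 = 0.05222 t
Total LOI = 111.1 t
Glass = batch − LOI = 870.0 − 111.1 = 758.9 t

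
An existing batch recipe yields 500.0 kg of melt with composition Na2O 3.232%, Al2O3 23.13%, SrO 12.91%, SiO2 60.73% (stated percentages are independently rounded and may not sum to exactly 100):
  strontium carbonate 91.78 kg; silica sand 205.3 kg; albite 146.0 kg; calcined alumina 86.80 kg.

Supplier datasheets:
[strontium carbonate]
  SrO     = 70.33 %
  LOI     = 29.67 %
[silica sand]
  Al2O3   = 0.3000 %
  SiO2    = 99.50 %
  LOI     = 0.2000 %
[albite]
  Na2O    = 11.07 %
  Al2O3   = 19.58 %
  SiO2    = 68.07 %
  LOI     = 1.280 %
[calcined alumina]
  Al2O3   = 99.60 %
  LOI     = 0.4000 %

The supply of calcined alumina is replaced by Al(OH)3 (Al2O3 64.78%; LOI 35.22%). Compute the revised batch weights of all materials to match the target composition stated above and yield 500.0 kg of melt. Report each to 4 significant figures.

Revised batch per 500.0 kg melt:
  strontium carbonate: 91.78 kg
  silica sand: 205.3 kg
  albite: 146.0 kg
  Al(OH)3: 133.5 kg
Total batch = 576.6 kg; LOI loss = 76.53 kg

Mid-chain values are shown rounded to four significant digits across the worked steps — full precision is maintained throughout. Each reported figure takes just one rounding. Derived quantities, which include LOI, net glass mass, yield, the totals, four oxide percentages, are computed in full precision, exactly as shown in the problem or the answer, using the weight values on 500.0 kg of glass.
The oxide mass targets at 500.0 kg melt:
  Na2O: 3.232% × 500.0 = 16.16 kg
  Al2O3: 23.13% × 500.0 = 115.6 kg
  SrO: 12.91% × 500.0 = 64.55 kg
  SiO2: 60.73% × 500.0 = 303.6 kg
Oxide-by-oxide audit from the weights as reported, on the stated basis (summed amounts equal target values given rounding of the digits):
  Na2O: 146.0·0.1107 = 16.16 kg (target 16.16 kg)
  Al2O3: 205.3·0.003000 + 146.0·0.1958 + 133.5·0.6478 = 115.7 kg (target 115.6 kg)
  SrO: 91.78·0.7033 = 64.55 kg (target 64.55 kg)
  SiO2: 205.3·0.9950 + 146.0·0.6807 = 303.7 kg (target 303.6 kg)
Glass mass check: batch Σ − ignition loss = 500.1 kg (oxide target masses add up to 500.0 kg; basis as stated: 500.0 kg — any gap is answer rounding).
Summing the batch: Σ batch = 576.6 kg; LOI removed, Σ of batch·LOI: 76.53 kg; glass ÷ batch gives a yield of 86.73%.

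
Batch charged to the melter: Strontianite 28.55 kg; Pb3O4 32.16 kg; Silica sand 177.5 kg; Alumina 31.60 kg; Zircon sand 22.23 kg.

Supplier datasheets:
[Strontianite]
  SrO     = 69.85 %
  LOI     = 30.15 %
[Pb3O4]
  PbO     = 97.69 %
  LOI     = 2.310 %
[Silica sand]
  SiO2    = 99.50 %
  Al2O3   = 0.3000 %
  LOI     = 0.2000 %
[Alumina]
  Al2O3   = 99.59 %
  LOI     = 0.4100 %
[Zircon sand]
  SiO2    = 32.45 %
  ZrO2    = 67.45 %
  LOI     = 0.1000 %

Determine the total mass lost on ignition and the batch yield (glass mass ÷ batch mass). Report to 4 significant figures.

LOI loss = 9.858 kg; glass = 282.2 kg; yield = 96.62%

The whole derivation holds exact precision all the way through; rounding to four significant figures extends to every working value as displayed; every reported value is rounded exactly once; the derived quantities, which include glass mass, the totals, ignition loss, the yield, five oxide percentages, are re-derived in full float precision, as they appear in the question or the answer, from the weighed amounts for 282.2 kg of glass.
Loss on ignition, line by line:
  Strontianite: 28.55 × 0.3015 = 8.608 kg
  Pb3O4: 32.16 × 0.02310 = 0.7429 kg
  Silica sand: 177.5 × 0.002000 = 0.3550 kg
  Alumina: 31.60 × 0.004100 = 0.1296 kg
  Zircon sand: 22.23 × 0.001000 = 0.02223 kg
Total LOI = 9.858 kg
Glass = batch − LOI = 292.0 − 9.858 = 282.2 kg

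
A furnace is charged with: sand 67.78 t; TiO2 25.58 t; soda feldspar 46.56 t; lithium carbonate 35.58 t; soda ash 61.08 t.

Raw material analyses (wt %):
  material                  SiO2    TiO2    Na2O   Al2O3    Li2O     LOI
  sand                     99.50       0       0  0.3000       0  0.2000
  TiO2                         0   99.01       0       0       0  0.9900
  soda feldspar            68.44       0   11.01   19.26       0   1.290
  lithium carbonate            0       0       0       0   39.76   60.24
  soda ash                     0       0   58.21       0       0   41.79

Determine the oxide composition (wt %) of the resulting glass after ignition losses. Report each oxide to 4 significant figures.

The working math carries exact precision in every operation. Intermediates are rounded to four significant figures wherever printed; exactly one rounding lands on each reported value — the derived quantities are carried from the batch weights for 188.6 t of glass in full precision (totals, the five compositions, the yield, LOI, glass mass) exactly as shown in the question or the answer.
Oxide-by-oxide delivered mass:
  SiO2: 67.78·0.9950 + 46.56·0.6844 = 99.31 t
  TiO2: 25.58·0.9901 = 25.33 t
  Na2O: 46.56·0.1101 + 61.08·0.5821 = 40.68 t
  Al2O3: 67.78·0.003000 + 46.56·0.1926 = 9.171 t
  Li2O: 35.58·0.3976 = 14.15 t
LOI: 67.78·0.002000 + 25.58·0.009900 + 46.56·0.01290 + 35.58·0.6024 + 61.08·0.4179 = 47.95 t
Resulting glass, batch − LOI: 236.6 − 47.95 = 188.6 t (equal to the oxide-mass sum)
percent by weight: oxide/glass ×100

Glass mass = 188.6 t (batch 236.6 − LOI 47.95).
Composition: SiO2 52.65%, TiO2 13.43%, Na2O 21.57%, Al2O3 4.862%, Li2O 7.500%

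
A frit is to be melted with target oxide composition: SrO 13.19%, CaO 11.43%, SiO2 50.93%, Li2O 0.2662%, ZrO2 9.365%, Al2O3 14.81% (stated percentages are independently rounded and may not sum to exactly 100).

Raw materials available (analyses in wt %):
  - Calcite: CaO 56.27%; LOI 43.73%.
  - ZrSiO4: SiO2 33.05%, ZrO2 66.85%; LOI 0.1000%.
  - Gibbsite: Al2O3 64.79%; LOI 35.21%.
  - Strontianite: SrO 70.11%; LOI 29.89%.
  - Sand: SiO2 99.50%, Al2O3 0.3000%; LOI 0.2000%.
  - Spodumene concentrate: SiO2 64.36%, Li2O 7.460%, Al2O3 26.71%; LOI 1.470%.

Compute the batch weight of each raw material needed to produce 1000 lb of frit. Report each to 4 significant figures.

Batch per 1000 lb frit:
  Calcite: 203.1 lb
  ZrSiO4: 140.1 lb
  Gibbsite: 211.8 lb
  Strontianite: 188.1 lb
  Sand: 442.2 lb
  Spodumene concentrate: 35.68 lb
Total batch = 1221 lb; LOI loss = 221.2 lb; yield = 81.89%

The whole derivation carries exact precision through every step — working values appear rounded off to 4 significant figures in the working. Every reported result is rounded exactly once — all derived quantities (totals, LOI, glass mass, the yield, the six compositions) are computed at full float precision from the weighed amounts for 1000 lb of glass exactly as printed in the problem or the answer.
The oxide mass targets at 1000 lb frit:
  SrO: 13.19% × 1000 = 131.9 lb
  CaO: 11.43% × 1000 = 114.3 lb
  SiO2: 50.93% × 1000 = 509.3 lb
  Li2O: 0.2662% × 1000 = 2.662 lb
  ZrO2: 9.365% × 1000 = 93.65 lb
  Al2O3: 14.81% × 1000 = 148.1 lb
Sums-versus-targets review using the reported weights, per the basis as stated (delivered sums recover each target within answer rounding):
  SrO: 188.1·0.7011 = 131.9 lb (target 131.9 lb)
  CaO: 203.1·0.5627 = 114.3 lb (target 114.3 lb)
  SiO2: 140.1·0.3305 + 442.2·0.9950 + 35.68·0.6436 = 509.3 lb (target 509.3 lb)
  Li2O: 35.68·0.07460 = 2.662 lb (target 2.662 lb)
  ZrO2: 140.1·0.6685 = 93.66 lb (target 93.65 lb)
  Al2O3: 211.8·0.6479 + 442.2·0.003000 + 35.68·0.2671 = 148.1 lb (target 148.1 lb)
Glass-mass closure: batch total minus LOI = 999.8 lb (oxide target masses add up to 999.9 lb; basis as stated: 1000 lb — any gap is answer rounding).
Total batch = Σ batch = 1221 lb; LOI loss = Σ batch·LOI = 221.2 lb; glass ÷ batch gives a yield of 81.89%.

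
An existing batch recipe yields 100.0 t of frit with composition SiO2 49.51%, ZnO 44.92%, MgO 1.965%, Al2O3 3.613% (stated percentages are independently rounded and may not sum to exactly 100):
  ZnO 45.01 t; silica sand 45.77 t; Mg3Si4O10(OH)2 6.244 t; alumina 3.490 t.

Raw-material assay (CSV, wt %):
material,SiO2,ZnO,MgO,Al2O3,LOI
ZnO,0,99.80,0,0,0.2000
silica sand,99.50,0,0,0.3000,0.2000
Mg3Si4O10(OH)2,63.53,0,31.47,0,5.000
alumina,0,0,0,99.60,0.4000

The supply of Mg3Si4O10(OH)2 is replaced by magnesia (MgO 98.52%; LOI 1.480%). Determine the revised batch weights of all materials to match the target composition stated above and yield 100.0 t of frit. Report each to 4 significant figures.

In-progress results are shown (rounded to four significant digits) across the worked steps — all internal work maintains full precision at each step; exactly one rounding goes into every reported figure — all derived quantities (the yield, net glass mass, the totals, four oxide percentages, ignition loss) are re-derived in exact precision from the batch weights per 100.0 t of glass as given in problem or answer.
Oxide-by-oxide targets in 100.0 t frit:
  SiO2: 49.51% × 100.0 = 49.51 t
  ZnO: 44.92% × 100.0 = 44.92 t
  MgO: 1.965% × 100.0 = 1.965 t
  Al2O3: 3.613% × 100.0 = 3.613 t
Sums-versus-targets review using the reported weights, for the quoted basis mass (sum by sum, the targets are met net of answer rounding effects):
  SiO2: 49.76·0.9950 = 49.51 t (target 49.51 t)
  ZnO: 45.01·0.9980 = 44.92 t (target 44.92 t)
  MgO: 1.995·0.9852 = 1.965 t (target 1.965 t)
  Al2O3: 49.76·0.003000 + 3.478·0.9960 = 3.613 t (target 3.613 t)
Auditing the glass mass value: Σ batch − LOI loss = 100.0 t (the targets, summed, come to 100.0 t; basis as stated: 100.0 t — a pure rounding effect).
Batch total: Σ batch = 100.2 t; LOI removed, Σ of batch·LOI: 0.2330 t; yield, glass over the total, = 99.77%.

Revised batch per 100.0 t frit:
  ZnO: 45.01 t
  silica sand: 49.76 t
  magnesia: 1.995 t
  alumina: 3.478 t
Total batch = 100.2 t; LOI loss = 0.2330 t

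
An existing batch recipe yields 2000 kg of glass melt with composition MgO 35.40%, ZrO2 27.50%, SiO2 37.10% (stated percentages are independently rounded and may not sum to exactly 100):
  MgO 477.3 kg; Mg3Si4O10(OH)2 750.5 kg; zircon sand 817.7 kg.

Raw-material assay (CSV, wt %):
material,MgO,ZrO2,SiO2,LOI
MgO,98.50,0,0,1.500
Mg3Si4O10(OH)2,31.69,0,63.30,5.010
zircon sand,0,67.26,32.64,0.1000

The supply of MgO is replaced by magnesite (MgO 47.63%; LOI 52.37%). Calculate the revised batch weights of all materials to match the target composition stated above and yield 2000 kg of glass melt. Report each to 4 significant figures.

Revised batch per 2000 kg glass melt:
  magnesite: 987.1 kg
  Mg3Si4O10(OH)2: 750.5 kg
  zircon sand: 817.7 kg
Total batch = 2555 kg; LOI loss = 555.4 kg

The working math holds full float precision at each step; intermediates appear (rounded to 4 significant figures) alongside each step. A single rounding produces every reported number; all derived quantities are re-derived starting from the weights at 2000 kg of glass in full float precision (ignition loss, three oxide percentages, yield, the totals, net glass mass) precisely as stated by question or answer.
Per-oxide target masses for 2000 kg glass melt:
  MgO: 35.40% × 2000 = 708.0 kg
  ZrO2: 27.50% × 2000 = 550.0 kg
  SiO2: 37.10% × 2000 = 742.0 kg
Oxide-by-oxide audit on the weights just shown, for the quoted basis mass (summed amounts equal target values given rounding of the digits):
  MgO: 987.1·0.4763 + 750.5·0.3169 = 708.0 kg (target 708.0 kg)
  ZrO2: 817.7·0.6726 = 550.0 kg (target 550.0 kg)
  SiO2: 750.5·0.6330 + 817.7·0.3264 = 742.0 kg (target 742.0 kg)
Glass-mass sanity pass: Σ batch − LOI loss = 2000 kg (targets for the oxides total 2000 kg; the stated basis being 2000 kg — a pure rounding effect).
Batch total: Σ batch = 2555 kg; Σ batch·LOI gives LOI loss = 555.4 kg; yield = glass ÷ total batch = 78.27%.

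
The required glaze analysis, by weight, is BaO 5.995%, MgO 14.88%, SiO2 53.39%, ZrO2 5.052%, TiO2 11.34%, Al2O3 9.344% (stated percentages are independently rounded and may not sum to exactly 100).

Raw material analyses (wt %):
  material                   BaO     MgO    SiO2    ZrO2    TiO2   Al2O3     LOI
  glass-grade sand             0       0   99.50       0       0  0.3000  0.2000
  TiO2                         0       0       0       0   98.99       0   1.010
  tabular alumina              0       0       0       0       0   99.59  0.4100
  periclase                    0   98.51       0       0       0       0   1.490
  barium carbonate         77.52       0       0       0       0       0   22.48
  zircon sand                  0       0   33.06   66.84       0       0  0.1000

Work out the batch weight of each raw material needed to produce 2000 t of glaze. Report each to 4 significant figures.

Batch per 2000 t glaze:
  glass-grade sand: 1023 t
  TiO2: 229.1 t
  tabular alumina: 184.6 t
  periclase: 302.1 t
  barium carbonate: 154.7 t
  zircon sand: 151.2 t
Total batch = 2045 t; LOI loss = 44.55 t; yield = 97.82%

All arithmetic maintains full precision all the way through; values along the way are shown rounded off to 4 significant figures in the working — each reported value is rounded exactly once. The derived quantities, including totals, LOI, net glass mass, yield, the six compositions, are rebuilt from the weighed amounts per 2000 t of glass in full precision, as they appear in problem or answer.
Oxide mass targets, per 2000 t glaze:
  BaO: 5.995% × 2000 = 119.9 t
  MgO: 14.88% × 2000 = 297.6 t
  SiO2: 53.39% × 2000 = 1068 t
  ZrO2: 5.052% × 2000 = 101.0 t
  TiO2: 11.34% × 2000 = 226.8 t
  Al2O3: 9.344% × 2000 = 186.9 t
Balance tally, oxide-wise, per the reported batch figures, versus the basis set out (oxide sums agree with the targets up to rounding of the answer):
  BaO: 154.7·0.7752 = 119.9 t (target 119.9 t)
  MgO: 302.1·0.9851 = 297.6 t (target 297.6 t)
  SiO2: 1023·0.9950 + 151.2·0.3306 = 1068 t (target 1068 t)
  ZrO2: 151.2·0.6684 = 101.1 t (target 101.0 t)
  TiO2: 229.1·0.9899 = 226.8 t (target 226.8 t)
  Al2O3: 1023·0.003000 + 184.6·0.9959 = 186.9 t (target 186.9 t)
Auditing the glass mass value: batch Σ − ignition loss = 2000 t (per-oxide target masses sum to 2000 t; with the basis standing at 2000 t — differing by rounding only).
Total batch = Σ batch = 2045 t; loss to ignition Σ batch·LOI = 44.55 t; yield, glass over the total, = 97.82%.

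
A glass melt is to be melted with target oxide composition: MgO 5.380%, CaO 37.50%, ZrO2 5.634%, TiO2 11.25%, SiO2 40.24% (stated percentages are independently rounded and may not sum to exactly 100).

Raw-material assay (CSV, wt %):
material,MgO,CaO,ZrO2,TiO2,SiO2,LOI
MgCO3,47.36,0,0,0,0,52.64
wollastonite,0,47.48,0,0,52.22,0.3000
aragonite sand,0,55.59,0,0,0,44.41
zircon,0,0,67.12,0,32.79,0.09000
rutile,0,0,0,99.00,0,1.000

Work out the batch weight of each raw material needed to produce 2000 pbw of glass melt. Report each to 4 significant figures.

Batch per 2000 pbw glass melt:
  MgCO3: 227.2 pbw
  wollastonite: 1436 pbw
  aragonite sand: 122.9 pbw
  zircon: 167.9 pbw
  rutile: 227.3 pbw
Total batch = 2181 pbw; LOI loss = 180.9 pbw; yield = 91.71%

The intermediate values appear, rounded to 4 significant figures, alongside each step. Every computation holds full float precision at all times; exactly one rounding is applied to every reported value. All derived quantities, including net glass mass, five oxide percentages, LOI, totals, the yield, are computed from the batch weights for 2000 pbw of glass in full precision, as set out in the problem or the answer.
The oxide mass targets at 2000 pbw glass melt:
  MgO: 5.380% × 2000 = 107.6 pbw
  CaO: 37.50% × 2000 = 750.0 pbw
  ZrO2: 5.634% × 2000 = 112.7 pbw
  TiO2: 11.25% × 2000 = 225.0 pbw
  SiO2: 40.24% × 2000 = 804.8 pbw
Verifying the oxide balance given the weights on record, for the quoted basis mass (summed amounts equal target values net of answer rounding effects):
  MgO: 227.2·0.4736 = 107.6 pbw (target 107.6 pbw)
  CaO: 1436·0.4748 + 122.9·0.5559 = 750.1 pbw (target 750.0 pbw)
  ZrO2: 167.9·0.6712 = 112.7 pbw (target 112.7 pbw)
  TiO2: 227.3·0.9900 = 225.0 pbw (target 225.0 pbw)
  SiO2: 1436·0.5222 + 167.9·0.3279 = 804.9 pbw (target 804.8 pbw)
Glass-mass sanity pass: whole batch net of LOI = 2000 pbw (the targets, summed, come to 2000 pbw; versus the stated basis of 2000 pbw — deltas are rounding alone).
Whole-batch sum: Σ batch = 2181 pbw; loss to ignition Σ batch·LOI = 180.9 pbw; glass ÷ batch gives a yield of 91.71%.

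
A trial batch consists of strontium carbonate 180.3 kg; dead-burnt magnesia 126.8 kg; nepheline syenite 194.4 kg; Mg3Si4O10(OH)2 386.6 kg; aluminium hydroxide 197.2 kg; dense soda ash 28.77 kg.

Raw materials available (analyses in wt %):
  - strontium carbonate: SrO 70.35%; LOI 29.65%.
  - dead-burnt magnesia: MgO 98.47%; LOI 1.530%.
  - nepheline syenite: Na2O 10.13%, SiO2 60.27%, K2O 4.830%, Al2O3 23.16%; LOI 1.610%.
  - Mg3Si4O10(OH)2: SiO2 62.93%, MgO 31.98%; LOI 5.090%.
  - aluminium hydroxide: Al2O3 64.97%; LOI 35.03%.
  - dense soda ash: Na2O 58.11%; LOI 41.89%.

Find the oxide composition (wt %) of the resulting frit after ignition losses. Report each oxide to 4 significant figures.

Working values appear with 4-significant-digit rounding on the page. Exact precision is held end to end. Every reported value is rounded exactly once — all derived quantities, which include ignition loss, six oxide percentages, totals, glass mass, yield, are carried at full float precision, as they appear in question or answer, using the weight values per 954.7 kg of glass.
Oxide-by-oxide delivered mass:
  Na2O: 194.4·0.1013 + 28.77·0.5811 = 36.41 kg
  SiO2: 194.4·0.6027 + 386.6·0.6293 = 360.5 kg
  K2O: 194.4·0.04830 = 9.390 kg
  Al2O3: 194.4·0.2316 + 197.2·0.6497 = 173.1 kg
  MgO: 126.8·0.9847 + 386.6·0.3198 = 248.5 kg
  SrO: 180.3·0.7035 = 126.8 kg
LOI: 180.3·0.2965 + 126.8·0.01530 + 194.4·0.01610 + 386.6·0.05090 + 197.2·0.3503 + 28.77·0.4189 = 159.3 kg
Net of LOI, the glass mass = 1114 − 159.3 = 954.7 kg (= Σ oxide masses)
oxide / glass × 100 gives the wt %

Glass mass = 954.7 kg (batch 1114 − LOI 159.3).
Composition: Na2O 3.814%, SiO2 37.75%, K2O 0.9835%, Al2O3 18.14%, MgO 26.03%, SrO 13.29%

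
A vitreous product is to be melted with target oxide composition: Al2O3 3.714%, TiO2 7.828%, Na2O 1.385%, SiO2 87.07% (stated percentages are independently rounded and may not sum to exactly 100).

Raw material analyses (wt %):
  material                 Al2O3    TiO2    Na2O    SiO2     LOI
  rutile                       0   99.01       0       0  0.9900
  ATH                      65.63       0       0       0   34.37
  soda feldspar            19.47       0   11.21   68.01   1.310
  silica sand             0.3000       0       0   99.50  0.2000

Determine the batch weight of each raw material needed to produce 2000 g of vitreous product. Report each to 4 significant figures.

Batch per 2000 g vitreous product:
  rutile: 158.1 g
  ATH: 32.65 g
  soda feldspar: 247.1 g
  silica sand: 1581 g
Total batch = 2019 g; LOI loss = 19.19 g; yield = 99.05%

Exact precision is held through the solve. Intermediates are displayed rounded to 4 significant figures in the printout — a single rounding completes every reported result. The derived quantities, including the yield, glass mass, ignition loss, the four compositions, totals, are re-derived from the weighed amounts on 2000 g of glass in full float precision exactly as printed in problem or answer.
The oxide mass targets at 2000 g vitreous product:
  Al2O3: 3.714% × 2000 = 74.28 g
  TiO2: 7.828% × 2000 = 156.6 g
  Na2O: 1.385% × 2000 = 27.70 g
  SiO2: 87.07% × 2000 = 1741 g
A balance pass over the oxides, working from each reported weight, under the basis named above (oxide sums agree with the targets inside rounding margins):
  Al2O3: 32.65·0.6563 + 247.1·0.1947 + 1581·0.003000 = 74.28 g (target 74.28 g)
  TiO2: 158.1·0.9901 = 156.5 g (target 156.6 g)
  Na2O: 247.1·0.1121 = 27.70 g (target 27.70 g)
  SiO2: 247.1·0.6801 + 1581·0.9950 = 1741 g (target 1741 g)
Auditing the glass mass value: net batch after ignition = 2000 g (per-oxide target masses sum to 2000 g; versus the stated basis of 2000 g — a pure rounding effect).
Batch grand total — Σ batch = 2019 g; LOI removed, Σ of batch·LOI: 19.19 g; the yield ratio, glass ÷ batch: 99.05%.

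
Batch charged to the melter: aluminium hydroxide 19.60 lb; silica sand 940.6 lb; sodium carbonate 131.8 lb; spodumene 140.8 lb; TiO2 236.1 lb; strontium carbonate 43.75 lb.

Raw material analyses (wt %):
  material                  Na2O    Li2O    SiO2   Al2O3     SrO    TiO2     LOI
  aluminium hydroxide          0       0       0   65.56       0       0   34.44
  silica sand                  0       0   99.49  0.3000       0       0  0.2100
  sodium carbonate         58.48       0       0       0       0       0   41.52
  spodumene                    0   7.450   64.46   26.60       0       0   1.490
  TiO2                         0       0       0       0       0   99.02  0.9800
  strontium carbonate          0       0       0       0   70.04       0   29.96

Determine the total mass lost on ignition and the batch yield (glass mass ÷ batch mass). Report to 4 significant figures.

LOI loss = 80.97 lb; glass = 1432 lb; yield = 94.65%

Values along the way appear rounded to 4 significant digits alongside each step. All internal work holds full float precision throughout. Each reported number takes exactly one rounding. Derived quantities are re-derived at full precision (ignition loss, yield, totals, six oxide percentages, glass mass) from the weighed amounts on 1432 lb of glass, as written in the problem or the answer.
Per-material ignition loss:
  aluminium hydroxide: 19.60 × 0.3444 = 6.750 lb
  silica sand: 940.6 × 0.002100 = 1.975 lb
  sodium carbonate: 131.8 × 0.4152 = 54.72 lb
  spodumene: 140.8 × 0.01490 = 2.098 lb
  TiO2: 236.1 × 0.009800 = 2.314 lb
  strontium carbonate: 43.75 × 0.2996 = 13.11 lb
Total LOI = 80.97 lb
Glass = batch − LOI = 1513 − 80.97 = 1432 lb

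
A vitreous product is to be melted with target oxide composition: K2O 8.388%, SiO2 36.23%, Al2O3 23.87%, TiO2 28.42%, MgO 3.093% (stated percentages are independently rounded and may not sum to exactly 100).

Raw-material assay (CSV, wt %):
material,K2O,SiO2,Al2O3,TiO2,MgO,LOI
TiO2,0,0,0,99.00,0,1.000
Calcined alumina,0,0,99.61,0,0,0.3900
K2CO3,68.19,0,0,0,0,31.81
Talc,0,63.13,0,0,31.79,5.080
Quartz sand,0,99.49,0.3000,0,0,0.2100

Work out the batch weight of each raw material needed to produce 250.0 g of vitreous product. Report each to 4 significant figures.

The whole derivation carries exact precision at each step. The intermediate values are displayed, with 4-significant-digit rounding, at each printed step; a single rounding yields every reported number — all derived quantities are rebuilt using the weight values for 250.0 g of glass at full precision (glass mass, the totals, five oxide percentages, yield, ignition loss), as given in the problem or answer text.
Oxide mass targets, per 250.0 g vitreous product:
  K2O: 8.388% × 250.0 = 20.97 g
  SiO2: 36.23% × 250.0 = 90.58 g
  Al2O3: 23.87% × 250.0 = 59.68 g
  TiO2: 28.42% × 250.0 = 71.05 g
  MgO: 3.093% × 250.0 = 7.732 g
Mass-balance tally per oxide applying the batch weights above, relative to the basis at hand (summed amounts equal target values inside rounding margins):
  K2O: 30.75·0.6819 = 20.97 g (target 20.97 g)
  SiO2: 24.32·0.6313 + 75.61·0.9949 = 90.58 g (target 90.58 g)
  Al2O3: 59.68·0.9961 + 75.61·0.003000 = 59.67 g (target 59.68 g)
  TiO2: 71.77·0.9900 = 71.05 g (target 71.05 g)
  MgO: 24.32·0.3179 = 7.731 g (target 7.732 g)
Mass balance on the glass: the batch minus its LOI: 250.0 g (oxide target masses add up to 250.0 g; with the basis standing at 250.0 g — gaps are rounding artifacts).
Adding the batch up: Σ batch = 262.1 g; LOI loss = Σ batch·LOI = 12.13 g; yield = glass ÷ total batch = 95.37%.

Batch per 250.0 g vitreous product:
  TiO2: 71.77 g
  Calcined alumina: 59.68 g
  K2CO3: 30.75 g
  Talc: 24.32 g
  Quartz sand: 75.61 g
Total batch = 262.1 g; LOI loss = 12.13 g; yield = 95.37%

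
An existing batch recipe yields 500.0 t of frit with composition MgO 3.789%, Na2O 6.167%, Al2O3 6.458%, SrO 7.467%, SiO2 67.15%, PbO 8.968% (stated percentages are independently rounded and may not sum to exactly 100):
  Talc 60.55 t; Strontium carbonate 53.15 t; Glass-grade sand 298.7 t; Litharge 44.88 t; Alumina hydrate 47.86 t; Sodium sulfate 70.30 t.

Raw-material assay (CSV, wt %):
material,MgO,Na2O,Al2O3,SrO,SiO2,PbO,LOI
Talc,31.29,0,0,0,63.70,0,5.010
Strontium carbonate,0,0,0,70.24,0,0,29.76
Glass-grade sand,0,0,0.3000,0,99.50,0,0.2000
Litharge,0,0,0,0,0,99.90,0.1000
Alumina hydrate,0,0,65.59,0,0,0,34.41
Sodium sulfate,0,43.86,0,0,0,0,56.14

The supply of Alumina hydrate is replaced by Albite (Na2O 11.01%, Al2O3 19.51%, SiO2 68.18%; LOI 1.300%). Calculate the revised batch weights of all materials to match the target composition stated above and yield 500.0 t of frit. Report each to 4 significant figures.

Revised batch per 500.0 t frit:
  Talc: 60.55 t
  Strontium carbonate: 53.15 t
  Glass-grade sand: 187.2 t
  Litharge: 44.88 t
  Albite: 162.6 t
  Sodium sulfate: 29.48 t
Total batch = 537.9 t; LOI loss = 37.93 t

Intermediates appear rounded off to 4 significant digits between the steps. Every computation maintains full precision through every step; each reported figure is rounded once only. The derived quantities are rebuilt at full precision (ignition loss, yield, the totals, the six compositions, net glass mass) from the batch weights at 500.0 t of glass, exactly as shown in the problem or the answer.
Target oxide masses per 500.0 t frit:
  MgO: 3.789% × 500.0 = 18.94 t
  Na2O: 6.167% × 500.0 = 30.84 t
  Al2O3: 6.458% × 500.0 = 32.29 t
  SrO: 7.467% × 500.0 = 37.34 t
  SiO2: 67.15% × 500.0 = 335.8 t
  PbO: 8.968% × 500.0 = 44.84 t
Sums-versus-targets review on the weights just shown, for the quoted basis mass (sums match the target masses once rounding is allowed for):
  MgO: 60.55·0.3129 = 18.95 t (target 18.94 t)
  Na2O: 162.6·0.1101 + 29.48·0.4386 = 30.83 t (target 30.84 t)
  Al2O3: 187.2·0.003000 + 162.6·0.1951 = 32.28 t (target 32.29 t)
  SrO: 53.15·0.7024 = 37.33 t (target 37.34 t)
  SiO2: 60.55·0.6370 + 187.2·0.9950 + 162.6·0.6818 = 335.7 t (target 335.8 t)
  PbO: 44.88·0.9990 = 44.84 t (target 44.84 t)
Glass-mass closure: total charge less LOI = 499.9 t (oxide target masses add up to 500.0 t; stated basis 500.0 t — differing by rounding only).
Batch grand total — Σ batch = 537.9 t; ignition loss, Σ(batch × LOI) = 37.93 t; as yield: glass ÷ batch → 92.95%.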